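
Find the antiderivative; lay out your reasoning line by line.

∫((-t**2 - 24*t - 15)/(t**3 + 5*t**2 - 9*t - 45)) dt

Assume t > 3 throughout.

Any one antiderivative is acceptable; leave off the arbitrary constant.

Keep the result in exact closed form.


Step 1. Decompose ∫((-t**2 - 24*t - 15)/(t**3 + 5*t**2 - 9*t - 45)) dt by partial fractions, (-t**2 - 24*t - 15)/(t**3 + 5*t**2 - 9*t - 45) = 5/(t + 5) - 4/(t + 3) - 2/(t - 3): now ∫(-2/(t - 3)) dt + ∫(-4/(t + 3)) dt + ∫(5/(t + 5)) dt.
Step 2. Evaluate the standard form [assuming t > 3]: now -2*log(t - 3) + ∫(-4/(t + 3)) dt + ∫(5/(t + 5)) dt.
Step 3. Evaluate the standard form [assuming t > -5]: now -2*log(t - 3) + 5*log(t + 5) + ∫(-4/(t + 3)) dt.
Step 4. Evaluate the standard form [assuming t > -3]: now -2*log(t - 3) - 4*log(t + 3) + 5*log(t + 5).
Answer: -2*log(t - 3) - 4*log(t + 3) + 5*log(t + 5).


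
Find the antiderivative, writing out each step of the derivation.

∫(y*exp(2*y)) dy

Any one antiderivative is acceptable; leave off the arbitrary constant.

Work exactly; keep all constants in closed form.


Step 1. Integrate ∫(y*exp(2*y)) dy by parts with u = y, dv = (exp(2*y)) dy, so v = exp(2*y)/2: now y*exp(2*y)/2 + ∫(-exp(2*y)/2) dy.
Step 2. Evaluate the standard form: now y*exp(2*y)/2 - exp(2*y)/4.
Answer: y*exp(2*y)/2 - exp(2*y)/4.


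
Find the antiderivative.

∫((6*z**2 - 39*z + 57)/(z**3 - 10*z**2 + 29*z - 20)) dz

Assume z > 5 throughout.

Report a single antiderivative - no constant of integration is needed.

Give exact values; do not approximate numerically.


Answer: 3*log(z - 5) + log(z - 4) + 2*log(z - 1).


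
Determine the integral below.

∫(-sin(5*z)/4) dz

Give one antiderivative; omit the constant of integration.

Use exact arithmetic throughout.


Answer: cos(5*z)/20.


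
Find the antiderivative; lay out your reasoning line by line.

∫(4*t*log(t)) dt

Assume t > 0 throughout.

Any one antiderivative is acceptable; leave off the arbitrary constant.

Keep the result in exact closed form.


Step 1. Integrate ∫(4*t*log(t)) dt by parts with u = log(t), dv = (4*t) dt, so v = 2*t**2 [assuming t > 0]: now 2*t**2*log(t) + ∫(-2*t) dt.
Step 2. Evaluate the standard form: now 2*t**2*log(t) - t**2.
Answer: 2*t**2*log(t) - t**2.


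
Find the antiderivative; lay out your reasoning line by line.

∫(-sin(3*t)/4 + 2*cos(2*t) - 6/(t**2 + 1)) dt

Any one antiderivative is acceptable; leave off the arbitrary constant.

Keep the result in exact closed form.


Step 1. Rewrite: now ∫(-6/(t**2 + 1)) dt + ∫(-sin(3*t)/4) dt + ∫(2*cos(2*t)) dt.
Step 2. Evaluate the standard form: now -6*atan(t) + ∫(-sin(3*t)/4) dt + ∫(2*cos(2*t)) dt.
Step 3. Evaluate the standard form: now sin(2*t) - 6*atan(t) + ∫(-sin(3*t)/4) dt.
Step 4. Evaluate the standard form: now sin(2*t) + cos(3*t)/12 - 6*atan(t).
Answer: sin(2*t) + cos(3*t)/12 - 6*atan(t).


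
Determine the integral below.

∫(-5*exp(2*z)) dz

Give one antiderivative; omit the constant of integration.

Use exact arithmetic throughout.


Answer: -5*exp(2*z)/2.


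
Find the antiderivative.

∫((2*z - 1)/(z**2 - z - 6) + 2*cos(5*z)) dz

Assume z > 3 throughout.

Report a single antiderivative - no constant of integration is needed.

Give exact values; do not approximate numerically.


Answer: log(z - 3) + log(z + 2) + 2*sin(5*z)/5.


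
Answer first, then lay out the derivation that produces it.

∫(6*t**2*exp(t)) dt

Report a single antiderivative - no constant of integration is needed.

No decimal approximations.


The answer is 6*t**2*exp(t) - 12*t*exp(t) + 12*exp(t).
Step 1. Integrate ∫(6*t**2*exp(t)) dt by parts with u = t**2, dv = (6*exp(t)) dt, so v = 6*exp(t): now 6*t**2*exp(t) + ∫(-12*t*exp(t)) dt.
Step 2. Integrate ∫(-12*t*exp(t)) dt by parts with u = t, dv = (-12*exp(t)) dt, so v = -12*exp(t): now 6*t**2*exp(t) - 12*t*exp(t) + ∫(12*exp(t)) dt.
Step 3. Evaluate the standard form: now 6*t**2*exp(t) - 12*t*exp(t) + 12*exp(t).
Answer: 6*t**2*exp(t) - 12*t*exp(t) + 12*exp(t).


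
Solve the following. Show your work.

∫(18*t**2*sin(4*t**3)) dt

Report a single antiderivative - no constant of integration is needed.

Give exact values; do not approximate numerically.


Step 1. Substitute u = t**3, turning ∫(18*t**2*sin(4*t**3)) dt into ∫(6*sin(4*u)) du: now ∫(6*sin(4*u)) du.
Step 2. Evaluate the standard form: now -3*cos(4*u)/2.
Step 3. Substitute back u = t**3: now -3*cos(4*t**3)/2.
Answer: -3*cos(4*t**3)/2.


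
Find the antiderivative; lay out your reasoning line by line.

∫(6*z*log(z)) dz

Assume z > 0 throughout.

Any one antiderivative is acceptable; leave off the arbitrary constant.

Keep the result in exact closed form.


Step 1. Integrate ∫(6*z*log(z)) dz by parts with u = log(z), dv = (6*z) dz, so v = 3*z**2 [assuming z > 0]: now 3*z**2*log(z) + ∫(-3*z) dz.
Step 2. Evaluate the standard form: now 3*z**2*log(z) - 3*z**2/2.
Answer: 3*z**2*log(z) - 3*z**2/2.


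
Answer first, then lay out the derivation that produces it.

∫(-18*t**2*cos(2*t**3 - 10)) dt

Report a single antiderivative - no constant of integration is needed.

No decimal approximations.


The answer is -3*sin(2*t**3 - 10).
Step 1. Substitute u = t**3 - 5, turning ∫(-18*t**2*cos(2*t**3 - 10)) dt into ∫(-6*cos(2*u)) du: now ∫(-6*cos(2*u)) du.
Step 2. Evaluate the standard form: now -3*sin(2*u).
Step 3. Substitute back u = t**3 - 5: now -3*sin(2*t**3 - 10).
Answer: -3*sin(2*t**3 - 10).


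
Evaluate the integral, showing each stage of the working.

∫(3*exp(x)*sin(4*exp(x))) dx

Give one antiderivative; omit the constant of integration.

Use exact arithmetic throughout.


Step 1. Substitute u = exp(x), turning ∫(3*exp(x)*sin(4*exp(x))) dx into ∫(3*sin(4*u)) du: now ∫(3*sin(4*u)) du.
Step 2. Evaluate the standard form: now -3*cos(4*u)/4.
Step 3. Substitute back u = exp(x): now -3*cos(4*exp(x))/4.
Answer: -3*cos(4*exp(x))/4.


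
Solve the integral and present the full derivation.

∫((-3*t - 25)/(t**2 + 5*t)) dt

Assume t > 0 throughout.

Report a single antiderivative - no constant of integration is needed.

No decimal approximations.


Step 1. Decompose ∫((-3*t - 25)/(t**2 + 5*t)) dt by partial fractions, (-3*t - 25)/(t**2 + 5*t) = 2/(t + 5) - 5/t: now ∫(-5/t) dt + ∫(2/(t + 5)) dt.
Step 2. Evaluate the standard form [assuming t > 0]: now -5*log(t) + ∫(2/(t + 5)) dt.
Step 3. Evaluate the standard form [assuming t > -5]: now -5*log(t) + 2*log(t + 5).
Answer: -5*log(t) + 2*log(t + 5).


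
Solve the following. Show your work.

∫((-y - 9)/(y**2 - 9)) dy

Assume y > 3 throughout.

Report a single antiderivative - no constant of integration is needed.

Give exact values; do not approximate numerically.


Step 1. Decompose ∫((-y - 9)/(y**2 - 9)) dy by partial fractions, (-y - 9)/(y**2 - 9) = 1/(y + 3) - 2/(y - 3): now ∫(-2/(y - 3)) dy + ∫(1/(y + 3)) dy.
Step 2. Evaluate the standard form [assuming y > -3]: now log(y + 3) + ∫(-2/(y - 3)) dy.
Step 3. Evaluate the standard form [assuming y > 3]: now -2*log(y - 3) + log(y + 3).
Answer: -2*log(y - 3) + log(y + 3).


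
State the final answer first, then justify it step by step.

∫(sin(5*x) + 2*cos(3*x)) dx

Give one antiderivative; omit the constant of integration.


The answer is 2*sin(3*x)/3 - cos(5*x)/5.
Step 1. Rewrite: now ∫(sin(5*x)) dx + ∫(2*cos(3*x)) dx.
Step 2. Evaluate the standard form: now 2*sin(3*x)/3 + ∫(sin(5*x)) dx.
Step 3. Evaluate the standard form: now 2*sin(3*x)/3 - cos(5*x)/5.
Answer: 2*sin(3*x)/3 - cos(5*x)/5.


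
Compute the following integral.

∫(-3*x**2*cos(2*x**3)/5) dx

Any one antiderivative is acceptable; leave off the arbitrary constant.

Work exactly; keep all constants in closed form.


Answer: -sin(2*x**3)/10.


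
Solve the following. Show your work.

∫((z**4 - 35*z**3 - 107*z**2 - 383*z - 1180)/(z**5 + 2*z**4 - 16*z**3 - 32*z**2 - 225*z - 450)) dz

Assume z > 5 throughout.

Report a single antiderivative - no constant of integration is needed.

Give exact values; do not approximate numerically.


Step 1. Decompose ∫((z**4 - 35*z**3 - 107*z**2 - 383*z - 1180)/(z**5 + 2*z**4 - 16*z**3 - 32*z**2 - 225*z - 450)) dz by partial fractions, (z**4 - 35*z**3 - 107*z**2 - 383*z - 1180)/(z**5 + 2*z**4 - 16*z**3 - 32*z**2 - 225*z - 450) = 2/(z**2 + 9) + 3/(z + 5) + 2/(z + 2) - 4/(z - 5): now ∫(-4/(z - 5)) dz + ∫(2/(z + 2)) dz + ∫(3/(z + 5)) dz + ∫(2/(z**2 + 9)) dz.
Step 2. Evaluate the standard form [assuming z > -2]: now 2*log(z + 2) + ∫(-4/(z - 5)) dz + ∫(3/(z + 5)) dz + ∫(2/(z**2 + 9)) dz.
Step 3. Evaluate the standard form [assuming z > 5]: now -4*log(z - 5) + 2*log(z + 2) + ∫(3/(z + 5)) dz + ∫(2/(z**2 + 9)) dz.
Step 4. Evaluate the standard form [assuming z > -5]: now -4*log(z - 5) + 2*log(z + 2) + 3*log(z + 5) + ∫(2/(z**2 + 9)) dz.
Step 5. Evaluate the standard form: now -4*log(z - 5) + 2*log(z + 2) + 3*log(z + 5) + 2*atan(z/3)/3.
Answer: -4*log(z - 5) + 2*log(z + 2) + 3*log(z + 5) + 2*atan(z/3)/3.


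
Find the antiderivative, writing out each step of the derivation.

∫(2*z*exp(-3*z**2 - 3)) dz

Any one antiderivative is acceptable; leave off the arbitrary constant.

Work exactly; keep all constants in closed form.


Step 1. Substitute u = z**2 + 1, turning ∫(2*z*exp(-3*z**2 - 3)) dz into ∫(exp(-3*u)) du: now ∫(exp(-3*u)) du.
Step 2. Evaluate the standard form: now -exp(-3*u)/3.
Step 3. Substitute back u = z**2 + 1: now -exp(-3*z**2 - 3)/3.
Answer: -exp(-3*z**2 - 3)/3.


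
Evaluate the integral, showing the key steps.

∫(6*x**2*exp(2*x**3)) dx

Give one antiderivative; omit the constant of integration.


Step 1. Substitute u = x**3, turning ∫(6*x**2*exp(2*x**3)) dx into ∫(2*exp(2*u)) du: now ∫(2*exp(2*u)) du.
Step 2. Evaluate the standard form: now exp(2*u).
Step 3. Substitute back u = x**3: now exp(2*x**3).
Answer: exp(2*x**3).


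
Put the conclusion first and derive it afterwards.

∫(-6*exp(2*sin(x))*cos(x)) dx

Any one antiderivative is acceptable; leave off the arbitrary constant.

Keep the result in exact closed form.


The answer is -3*exp(2*sin(x)).
Step 1. Substitute u = sin(x), turning ∫(-6*exp(2*sin(x))*cos(x)) dx into ∫(-6*exp(2*u)) du: now ∫(-6*exp(2*u)) du.
Step 2. Evaluate the standard form: now -3*exp(2*u).
Step 3. Substitute back u = sin(x): now -3*exp(2*sin(x)).
Answer: -3*exp(2*sin(x)).


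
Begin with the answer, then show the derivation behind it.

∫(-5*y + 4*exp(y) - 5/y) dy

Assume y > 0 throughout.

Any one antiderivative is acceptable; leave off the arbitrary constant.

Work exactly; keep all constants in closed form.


The answer is -5*y**2/2 + 4*exp(y) - 5*log(y).
Step 1. Rewrite: now ∫(-5/y) dy + ∫(-5*y) dy + ∫(4*exp(y)) dy.
Step 2. Evaluate the standard form: now -5*y**2/2 + ∫(-5/y) dy + ∫(4*exp(y)) dy.
Step 3. Evaluate the standard form [assuming y > 0]: now -5*y**2/2 - 5*log(y) + ∫(4*exp(y)) dy.
Step 4. Evaluate the standard form: now -5*y**2/2 + 4*exp(y) - 5*log(y).
Answer: -5*y**2/2 + 4*exp(y) - 5*log(y).


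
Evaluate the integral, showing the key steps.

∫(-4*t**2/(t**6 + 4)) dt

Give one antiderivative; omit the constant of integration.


Step 1. Substitute u = t**3, turning ∫(-4*t**2/(t**6 + 4)) dt into ∫(-4/(3*(u**2 + 4))) du: now ∫(-4/(3*(u**2 + 4))) du.
Step 2. Evaluate the standard form: now -2*atan(u/2)/3.
Step 3. Substitute back u = t**3: now -2*atan(t**3/2)/3.
Answer: -2*atan(t**3/2)/3.


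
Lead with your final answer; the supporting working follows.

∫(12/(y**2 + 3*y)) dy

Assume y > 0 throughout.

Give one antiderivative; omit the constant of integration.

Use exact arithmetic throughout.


The answer is 4*log(y) - 4*log(y + 3).
Step 1. Decompose ∫(12/(y**2 + 3*y)) dy by partial fractions, 12/(y**2 + 3*y) = -4/(y + 3) + 4/y: now ∫(4/y) dy + ∫(-4/(y + 3)) dy.
Step 2. Evaluate the standard form [assuming y > 0]: now 4*log(y) + ∫(-4/(y + 3)) dy.
Step 3. Evaluate the standard form [assuming y > -3]: now 4*log(y) - 4*log(y + 3).
Answer: 4*log(y) - 4*log(y + 3).


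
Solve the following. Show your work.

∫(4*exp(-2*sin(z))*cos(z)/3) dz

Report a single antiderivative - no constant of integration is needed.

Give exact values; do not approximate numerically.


Step 1. Substitute u = sin(z), turning ∫(4*exp(-2*sin(z))*cos(z)/3) dz into ∫(4*exp(-2*u)/3) du: now ∫(4*exp(-2*u)/3) du.
Step 2. Evaluate the standard form: now -2*exp(-2*u)/3.
Step 3. Substitute back u = sin(z): now -2*exp(-2*sin(z))/3.
Answer: -2*exp(-2*sin(z))/3.


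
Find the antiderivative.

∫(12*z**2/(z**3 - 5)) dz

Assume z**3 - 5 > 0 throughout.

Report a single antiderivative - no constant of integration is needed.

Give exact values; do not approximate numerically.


Answer: 4*log(z**3 - 5).


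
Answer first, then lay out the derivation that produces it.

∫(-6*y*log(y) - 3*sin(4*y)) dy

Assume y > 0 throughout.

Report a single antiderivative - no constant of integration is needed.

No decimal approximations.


The answer is -3*y**2*log(y) + 3*y**2/2 + 3*cos(4*y)/4.
Step 1. Rewrite: now ∫(-6*y*log(y)) dy + ∫(-3*sin(4*y)) dy.
Step 2. Integrate ∫(-6*y*log(y)) dy by parts with u = log(y), dv = (-6*y) dy, so v = -3*y**2 [assuming y > 0]: now -3*y**2*log(y) + ∫(3*y) dy + ∫(-3*sin(4*y)) dy.
Step 3. Evaluate the standard form: now -3*y**2*log(y) + 3*y**2/2 + ∫(-3*sin(4*y)) dy.
Step 4. Evaluate the standard form: now -3*y**2*log(y) + 3*y**2/2 + 3*cos(4*y)/4.
Answer: -3*y**2*log(y) + 3*y**2/2 + 3*cos(4*y)/4.


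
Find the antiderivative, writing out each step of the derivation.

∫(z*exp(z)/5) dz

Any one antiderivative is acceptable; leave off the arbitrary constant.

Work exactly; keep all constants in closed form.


Step 1. Integrate ∫(z*exp(z)/5) dz by parts with u = z, dv = (exp(z)/5) dz, so v = exp(z)/5: now z*exp(z)/5 + ∫(-exp(z)/5) dz.
Step 2. Evaluate the standard form: now z*exp(z)/5 - exp(z)/5.
Answer: z*exp(z)/5 - exp(z)/5.


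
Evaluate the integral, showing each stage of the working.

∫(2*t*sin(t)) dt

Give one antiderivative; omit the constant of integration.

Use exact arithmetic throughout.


Step 1. Integrate ∫(2*t*sin(t)) dt by parts with u = t, dv = (2*sin(t)) dt, so v = -2*cos(t): now -2*t*cos(t) + ∫(2*cos(t)) dt.
Step 2. Evaluate the standard form: now -2*t*cos(t) + 2*sin(t).
Answer: -2*t*cos(t) + 2*sin(t).


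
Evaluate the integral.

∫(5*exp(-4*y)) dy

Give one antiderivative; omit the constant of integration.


Answer: -5*exp(-4*y)/4.


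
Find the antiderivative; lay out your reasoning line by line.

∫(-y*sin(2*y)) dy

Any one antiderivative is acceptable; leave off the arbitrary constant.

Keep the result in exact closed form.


Step 1. Integrate ∫(-y*sin(2*y)) dy by parts with u = y, dv = (-sin(2*y)) dy, so v = cos(2*y)/2: now y*cos(2*y)/2 + ∫(-cos(2*y)/2) dy.
Step 2. Evaluate the standard form: now y*cos(2*y)/2 - sin(2*y)/4.
Answer: y*cos(2*y)/2 - sin(2*y)/4.


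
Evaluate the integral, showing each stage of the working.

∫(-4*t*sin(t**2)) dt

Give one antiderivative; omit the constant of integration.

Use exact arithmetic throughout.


Step 1. Substitute u = t**2, turning ∫(-4*t*sin(t**2)) dt into ∫(-2*sin(u)) du: now ∫(-2*sin(u)) du.
Step 2. Evaluate the standard form: now 2*cos(u).
Step 3. Substitute back u = t**2: now 2*cos(t**2).
Answer: 2*cos(t**2).


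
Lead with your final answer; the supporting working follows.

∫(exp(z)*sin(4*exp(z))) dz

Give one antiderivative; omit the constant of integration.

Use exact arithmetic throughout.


The answer is -cos(4*exp(z))/4.
Step 1. Substitute u = exp(z), turning ∫(exp(z)*sin(4*exp(z))) dz into ∫(sin(4*u)) du: now ∫(sin(4*u)) du.
Step 2. Evaluate the standard form: now -cos(4*u)/4.
Step 3. Substitute back u = exp(z): now -cos(4*exp(z))/4.
Answer: -cos(4*exp(z))/4.


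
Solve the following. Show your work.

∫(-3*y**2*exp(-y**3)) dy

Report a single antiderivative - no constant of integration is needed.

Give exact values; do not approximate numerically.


Step 1. Substitute u = y**3, turning ∫(-3*y**2*exp(-y**3)) dy into ∫(-exp(-u)) du: now ∫(-exp(-u)) du.
Step 2. Evaluate the standard form: now exp(-u).
Step 3. Substitute back u = y**3: now exp(-y**3).
Answer: exp(-y**3).


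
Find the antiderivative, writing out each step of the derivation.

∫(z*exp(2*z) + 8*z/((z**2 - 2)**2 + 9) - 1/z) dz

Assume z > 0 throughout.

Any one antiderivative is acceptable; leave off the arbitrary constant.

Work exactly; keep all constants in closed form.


Step 1. Rewrite: now ∫(-1/z) dz + ∫(8*z/((z**2 - 2)**2 + 9)) dz + ∫(z*exp(2*z)) dz.
Step 2. Evaluate the standard form [assuming z > 0]: now -log(z) + ∫(8*z/((z**2 - 2)**2 + 9)) dz + ∫(z*exp(2*z)) dz.
Step 3. Substitute u = z**2 - 2, turning ∫(8*z/((z**2 - 2)**2 + 9)) dz into ∫(4/(u**2 + 9)) du: now -log(z) + ∫(z*exp(2*z)) dz + ∫(4/(u**2 + 9)) du.
Step 4. Evaluate the standard form: now -log(z) + 4*atan(u/3)/3 + ∫(z*exp(2*z)) dz.
Step 5. Substitute back u = z**2 - 2: now -log(z) + 4*atan(z**2/3 - 2/3)/3 + ∫(z*exp(2*z)) dz.
Step 6. Integrate ∫(z*exp(2*z)) dz by parts with u = z, dv = (exp(2*z)) dz, so v = exp(2*z)/2: now z*exp(2*z)/2 - log(z) + 4*atan(z**2/3 - 2/3)/3 + ∫(-exp(2*z)/2) dz.
Step 7. Evaluate the standard form: now z*exp(2*z)/2 - exp(2*z)/4 - log(z) + 4*atan(z**2/3 - 2/3)/3.
Answer: z*exp(2*z)/2 - exp(2*z)/4 - log(z) + 4*atan(z**2/3 - 2/3)/3.


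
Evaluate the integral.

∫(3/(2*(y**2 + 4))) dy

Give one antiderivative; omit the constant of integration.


Answer: 3*atan(y/2)/4.


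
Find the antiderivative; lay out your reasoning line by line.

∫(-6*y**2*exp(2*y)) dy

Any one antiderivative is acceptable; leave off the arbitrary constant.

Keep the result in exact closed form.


Step 1. Integrate ∫(-6*y**2*exp(2*y)) dy by parts with u = y**2, dv = (-6*exp(2*y)) dy, so v = -3*exp(2*y): now -3*y**2*exp(2*y) + ∫(6*y*exp(2*y)) dy.
Step 2. Integrate ∫(6*y*exp(2*y)) dy by parts with u = y, dv = (6*exp(2*y)) dy, so v = 3*exp(2*y): now -3*y**2*exp(2*y) + 3*y*exp(2*y) + ∫(-3*exp(2*y)) dy.
Step 3. Evaluate the standard form: now -3*y**2*exp(2*y) + 3*y*exp(2*y) - 3*exp(2*y)/2.
Answer: -3*y**2*exp(2*y) + 3*y*exp(2*y) - 3*exp(2*y)/2.


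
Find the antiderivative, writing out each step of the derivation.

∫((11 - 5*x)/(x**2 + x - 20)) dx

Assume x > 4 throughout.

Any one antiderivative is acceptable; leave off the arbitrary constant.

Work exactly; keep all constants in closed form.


Step 1. Decompose ∫((11 - 5*x)/(x**2 + x - 20)) dx by partial fractions, (11 - 5*x)/(x**2 + x - 20) = -4/(x + 5) - 1/(x - 4): now ∫(-1/(x - 4)) dx + ∫(-4/(x + 5)) dx.
Step 2. Evaluate the standard form [assuming x > 4]: now -log(x - 4) + ∫(-4/(x + 5)) dx.
Step 3. Evaluate the standard form [assuming x > -5]: now -log(x - 4) - 4*log(x + 5).
Answer: -log(x - 4) - 4*log(x + 5).


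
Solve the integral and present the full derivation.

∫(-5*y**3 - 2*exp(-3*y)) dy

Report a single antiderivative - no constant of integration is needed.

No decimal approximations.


Step 1. Rewrite: now ∫(-5*y**3) dy + ∫(-2*exp(-3*y)) dy.
Step 2. Evaluate the standard form: now -5*y**4/4 + ∫(-2*exp(-3*y)) dy.
Step 3. Evaluate the standard form: now -5*y**4/4 + 2*exp(-3*y)/3.
Answer: -5*y**4/4 + 2*exp(-3*y)/3.


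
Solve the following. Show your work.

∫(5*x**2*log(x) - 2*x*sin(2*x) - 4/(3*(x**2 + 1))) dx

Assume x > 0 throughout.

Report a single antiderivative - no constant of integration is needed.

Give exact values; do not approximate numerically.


Step 1. Rewrite: now ∫(-2*x*sin(2*x)) dx + ∫(5*x**2*log(x)) dx + ∫(-4/(3*(x**2 + 1))) dx.
Step 2. Integrate ∫(-2*x*sin(2*x)) dx by parts with u = x, dv = (-2*sin(2*x)) dx, so v = cos(2*x): now x*cos(2*x) + ∫(5*x**2*log(x)) dx + ∫(-4/(3*(x**2 + 1))) dx + ∫(-cos(2*x)) dx.
Step 3. Evaluate the standard form: now x*cos(2*x) - sin(2*x)/2 + ∫(5*x**2*log(x)) dx + ∫(-4/(3*(x**2 + 1))) dx.
Step 4. Evaluate the standard form: now x*cos(2*x) - sin(2*x)/2 - 4*atan(x)/3 + ∫(5*x**2*log(x)) dx.
Step 5. Integrate ∫(5*x**2*log(x)) dx by parts with u = log(x), dv = (5*x**2) dx, so v = 5*x**3/3 [assuming x > 0]: now 5*x**3*log(x)/3 + x*cos(2*x) - sin(2*x)/2 - 4*atan(x)/3 + ∫(-5*x**2/3) dx.
Step 6. Evaluate the standard form: now 5*x**3*log(x)/3 - 5*x**3/9 + x*cos(2*x) - sin(2*x)/2 - 4*atan(x)/3.
Answer: 5*x**3*log(x)/3 - 5*x**3/9 + x*cos(2*x) - sin(2*x)/2 - 4*atan(x)/3.


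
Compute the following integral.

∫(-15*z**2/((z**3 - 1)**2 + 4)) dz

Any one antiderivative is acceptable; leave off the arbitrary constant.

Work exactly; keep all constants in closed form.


Answer: -5*atan(z**3/2 - 1/2)/2.


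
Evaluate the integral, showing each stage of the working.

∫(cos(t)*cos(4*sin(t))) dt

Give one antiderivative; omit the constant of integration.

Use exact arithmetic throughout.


Step 1. Substitute u = sin(t), turning ∫(cos(t)*cos(4*sin(t))) dt into ∫(cos(4*u)) du: now ∫(cos(4*u)) du.
Step 2. Evaluate the standard form: now sin(4*u)/4.
Step 3. Substitute back u = sin(t): now sin(4*sin(t))/4.
Answer: sin(4*sin(t))/4.


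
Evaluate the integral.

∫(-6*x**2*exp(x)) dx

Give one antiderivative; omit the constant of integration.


Answer: -6*x**2*exp(x) + 12*x*exp(x) - 12*exp(x).


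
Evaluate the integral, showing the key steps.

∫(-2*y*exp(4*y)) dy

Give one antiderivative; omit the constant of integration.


Step 1. Integrate ∫(-2*y*exp(4*y)) dy by parts with u = y, dv = (-2*exp(4*y)) dy, so v = -exp(4*y)/2: now -y*exp(4*y)/2 + ∫(exp(4*y)/2) dy.
Step 2. Evaluate the standard form: now -y*exp(4*y)/2 + exp(4*y)/8.
Answer: -y*exp(4*y)/2 + exp(4*y)/8.


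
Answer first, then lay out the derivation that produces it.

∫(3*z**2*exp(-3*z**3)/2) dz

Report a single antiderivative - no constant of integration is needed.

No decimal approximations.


The answer is -exp(-3*z**3)/6.
Step 1. Substitute u = z**3, turning ∫(3*z**2*exp(-3*z**3)/2) dz into ∫(exp(-3*u)/2) du: now ∫(exp(-3*u)/2) du.
Step 2. Evaluate the standard form: now -exp(-3*u)/6.
Step 3. Substitute back u = z**3: now -exp(-3*z**3)/6.
Answer: -exp(-3*z**3)/6.


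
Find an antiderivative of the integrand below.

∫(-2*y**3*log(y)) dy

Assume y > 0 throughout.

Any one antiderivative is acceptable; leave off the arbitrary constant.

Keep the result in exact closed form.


Answer: -y**4*log(y)/2 + y**4/8.


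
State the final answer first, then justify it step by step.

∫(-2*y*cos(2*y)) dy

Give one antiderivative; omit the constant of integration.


The answer is -y*sin(2*y) - cos(2*y)/2.
Step 1. Integrate ∫(-2*y*cos(2*y)) dy by parts with u = y, dv = (-2*cos(2*y)) dy, so v = -sin(2*y): now -y*sin(2*y) + ∫(sin(2*y)) dy.
Step 2. Evaluate the standard form: now -y*sin(2*y) - cos(2*y)/2.
Answer: -y*sin(2*y) - cos(2*y)/2.


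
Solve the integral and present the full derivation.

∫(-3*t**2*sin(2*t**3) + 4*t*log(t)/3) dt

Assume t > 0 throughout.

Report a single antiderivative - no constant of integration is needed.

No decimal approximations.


Step 1. Rewrite: now ∫(4*t*log(t)/3) dt + ∫(-3*t**2*sin(2*t**3)) dt.
Step 2. Substitute u = t**3, turning ∫(-3*t**2*sin(2*t**3)) dt into ∫(-sin(2*u)) du: now ∫(4*t*log(t)/3) dt + ∫(-sin(2*u)) du.
Step 3. Evaluate the standard form: now cos(2*u)/2 + ∫(4*t*log(t)/3) dt.
Step 4. Substitute back u = t**3: now cos(2*t**3)/2 + ∫(4*t*log(t)/3) dt.
Step 5. Integrate ∫(4*t*log(t)/3) dt by parts with u = log(t), dv = (4*t/3) dt, so v = 2*t**2/3 [assuming t > 0]: now 2*t**2*log(t)/3 + cos(2*t**3)/2 + ∫(-2*t/3) dt.
Step 6. Evaluate the standard form: now 2*t**2*log(t)/3 - t**2/3 + cos(2*t**3)/2.
Answer: 2*t**2*log(t)/3 - t**2/3 + cos(2*t**3)/2.


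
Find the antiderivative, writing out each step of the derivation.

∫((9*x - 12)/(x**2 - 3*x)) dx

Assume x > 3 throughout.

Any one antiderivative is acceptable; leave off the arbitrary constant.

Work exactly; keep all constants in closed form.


Step 1. Decompose ∫((9*x - 12)/(x**2 - 3*x)) dx by partial fractions, (9*x - 12)/(x**2 - 3*x) = 5/(x - 3) + 4/x: now ∫(4/x) dx + ∫(5/(x - 3)) dx.
Step 2. Evaluate the standard form [assuming x > 3]: now 5*log(x - 3) + ∫(4/x) dx.
Step 3. Evaluate the standard form [assuming x > 0]: now 4*log(x) + 5*log(x - 3).
Answer: 4*log(x) + 5*log(x - 3).


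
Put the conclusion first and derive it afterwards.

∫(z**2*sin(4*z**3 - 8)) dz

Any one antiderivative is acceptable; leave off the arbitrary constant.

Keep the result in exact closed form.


The answer is -cos(4*z**3 - 8)/12.
Step 1. Substitute u = z**3 - 2, turning ∫(z**2*sin(4*z**3 - 8)) dz into ∫(sin(4*u)/3) du: now ∫(sin(4*u)/3) du.
Step 2. Evaluate the standard form: now -cos(4*u)/12.
Step 3. Substitute back u = z**3 - 2: now -cos(4*z**3 - 8)/12.
Answer: -cos(4*z**3 - 8)/12.


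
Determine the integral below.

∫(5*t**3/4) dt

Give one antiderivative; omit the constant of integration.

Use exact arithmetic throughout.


Answer: 5*t**4/16.


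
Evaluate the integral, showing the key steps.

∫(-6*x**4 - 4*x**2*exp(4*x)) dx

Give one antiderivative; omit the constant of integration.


Step 1. Rewrite: now ∫(-6*x**4) dx + ∫(-4*x**2*exp(4*x)) dx.
Step 2. Evaluate the standard form: now -6*x**5/5 + ∫(-4*x**2*exp(4*x)) dx.
Step 3. Integrate ∫(-4*x**2*exp(4*x)) dx by parts with u = x**2, dv = (-4*exp(4*x)) dx, so v = -exp(4*x): now -6*x**5/5 - x**2*exp(4*x) + ∫(2*x*exp(4*x)) dx.
Step 4. Integrate ∫(2*x*exp(4*x)) dx by parts with u = x, dv = (2*exp(4*x)) dx, so v = exp(4*x)/2: now -6*x**5/5 - x**2*exp(4*x) + x*exp(4*x)/2 + ∫(-exp(4*x)/2) dx.
Step 5. Evaluate the standard form: now -6*x**5/5 - x**2*exp(4*x) + x*exp(4*x)/2 - exp(4*x)/8.
Answer: -6*x**5/5 - x**2*exp(4*x) + x*exp(4*x)/2 - exp(4*x)/8.


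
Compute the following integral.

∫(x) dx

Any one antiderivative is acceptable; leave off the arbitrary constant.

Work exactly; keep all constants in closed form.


Answer: x**2/2.


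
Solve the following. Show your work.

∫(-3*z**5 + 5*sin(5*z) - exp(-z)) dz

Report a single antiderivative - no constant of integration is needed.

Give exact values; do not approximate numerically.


Step 1. Rewrite: now ∫(-3*z**5) dz + ∫(-exp(-z)) dz + ∫(5*sin(5*z)) dz.
Step 2. Evaluate the standard form: now ∫(-3*z**5) dz + ∫(5*sin(5*z)) dz + exp(-z).
Step 3. Evaluate the standard form: now -z**6/2 + ∫(5*sin(5*z)) dz + exp(-z).
Step 4. Evaluate the standard form: now -z**6/2 - cos(5*z) + exp(-z).
Answer: -z**6/2 - cos(5*z) + exp(-z).


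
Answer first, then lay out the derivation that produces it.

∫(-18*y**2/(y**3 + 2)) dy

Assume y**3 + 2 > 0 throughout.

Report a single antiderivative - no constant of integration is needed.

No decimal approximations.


The answer is -6*log(y**3 + 2).
Step 1. Substitute u = y**3 + 2, turning ∫(-18*y**2/(y**3 + 2)) dy into ∫(-6/u) du: now ∫(-6/u) du.
Step 2. Evaluate the standard form [assuming u > 0]: now -6*log(u).
Step 3. Substitute back u = y**3 + 2: now -6*log(y**3 + 2).
Answer: -6*log(y**3 + 2).


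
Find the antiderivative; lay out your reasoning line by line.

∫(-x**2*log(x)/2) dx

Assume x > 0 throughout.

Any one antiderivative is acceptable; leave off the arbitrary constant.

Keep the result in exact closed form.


Step 1. Integrate ∫(-x**2*log(x)/2) dx by parts with u = log(x), dv = (-x**2/2) dx, so v = -x**3/6 [assuming x > 0]: now -x**3*log(x)/6 + ∫(x**2/6) dx.
Step 2. Evaluate the standard form: now -x**3*log(x)/6 + x**3/18.
Answer: -x**3*log(x)/6 + x**3/18.


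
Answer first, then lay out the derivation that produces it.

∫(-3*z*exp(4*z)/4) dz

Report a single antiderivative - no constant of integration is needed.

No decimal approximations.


The answer is -3*z*exp(4*z)/16 + 3*exp(4*z)/64.
Step 1. Integrate ∫(-3*z*exp(4*z)/4) dz by parts with u = z, dv = (-3*exp(4*z)/4) dz, so v = -3*exp(4*z)/16: now -3*z*exp(4*z)/16 + ∫(3*exp(4*z)/16) dz.
Step 2. Evaluate the standard form: now -3*z*exp(4*z)/16 + 3*exp(4*z)/64.
Answer: -3*z*exp(4*z)/16 + 3*exp(4*z)/64.


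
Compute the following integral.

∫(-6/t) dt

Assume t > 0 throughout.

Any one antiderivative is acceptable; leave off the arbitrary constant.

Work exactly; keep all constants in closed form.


Answer: -6*log(t).


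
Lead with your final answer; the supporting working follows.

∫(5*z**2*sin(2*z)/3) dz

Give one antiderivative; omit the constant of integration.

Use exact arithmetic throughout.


The answer is -5*z**2*cos(2*z)/6 + 5*z*sin(2*z)/6 + 5*cos(2*z)/12.
Step 1. Integrate ∫(5*z**2*sin(2*z)/3) dz by parts with u = z**2, dv = (5*sin(2*z)/3) dz, so v = -5*cos(2*z)/6: now -5*z**2*cos(2*z)/6 + ∫(5*z*cos(2*z)/3) dz.
Step 2. Integrate ∫(5*z*cos(2*z)/3) dz by parts with u = z, dv = (5*cos(2*z)/3) dz, so v = 5*sin(2*z)/6: now -5*z**2*cos(2*z)/6 + 5*z*sin(2*z)/6 + ∫(-5*sin(2*z)/6) dz.
Step 3. Evaluate the standard form: now -5*z**2*cos(2*z)/6 + 5*z*sin(2*z)/6 + 5*cos(2*z)/12.
Answer: -5*z**2*cos(2*z)/6 + 5*z*sin(2*z)/6 + 5*cos(2*z)/12.


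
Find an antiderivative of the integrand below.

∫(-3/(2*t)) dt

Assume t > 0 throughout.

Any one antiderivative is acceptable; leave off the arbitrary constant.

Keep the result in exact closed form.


Answer: -3*log(t)/2.


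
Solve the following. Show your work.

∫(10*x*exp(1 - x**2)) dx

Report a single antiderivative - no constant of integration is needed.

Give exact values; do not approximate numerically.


Step 1. Substitute u = x**2 - 1, turning ∫(10*x*exp(1 - x**2)) dx into ∫(5*exp(-u)) du: now ∫(5*exp(-u)) du.
Step 2. Evaluate the standard form: now -5*exp(-u).
Step 3. Substitute back u = x**2 - 1: now -5*exp(1 - x**2).
Answer: -5*exp(1 - x**2).


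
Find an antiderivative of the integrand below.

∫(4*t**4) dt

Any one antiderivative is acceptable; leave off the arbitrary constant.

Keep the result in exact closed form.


Answer: 4*t**5/5.


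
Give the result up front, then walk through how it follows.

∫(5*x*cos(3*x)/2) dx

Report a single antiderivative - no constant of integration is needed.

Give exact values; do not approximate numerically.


The answer is 5*x*sin(3*x)/6 + 5*cos(3*x)/18.
Step 1. Integrate ∫(5*x*cos(3*x)/2) dx by parts with u = x, dv = (5*cos(3*x)/2) dx, so v = 5*sin(3*x)/6: now 5*x*sin(3*x)/6 + ∫(-5*sin(3*x)/6) dx.
Step 2. Evaluate the standard form: now 5*x*sin(3*x)/6 + 5*cos(3*x)/18.
Answer: 5*x*sin(3*x)/6 + 5*cos(3*x)/18.


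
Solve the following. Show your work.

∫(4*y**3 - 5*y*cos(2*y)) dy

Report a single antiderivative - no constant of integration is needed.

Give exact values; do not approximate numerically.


Step 1. Rewrite: now ∫(4*y**3) dy + ∫(-5*y*cos(2*y)) dy.
Step 2. Evaluate the standard form: now y**4 + ∫(-5*y*cos(2*y)) dy.
Step 3. Integrate ∫(-5*y*cos(2*y)) dy by parts with u = y, dv = (-5*cos(2*y)) dy, so v = -5*sin(2*y)/2: now y**4 - 5*y*sin(2*y)/2 + ∫(5*sin(2*y)/2) dy.
Step 4. Evaluate the standard form: now y**4 - 5*y*sin(2*y)/2 - 5*cos(2*y)/4.
Answer: y**4 - 5*y*sin(2*y)/2 - 5*cos(2*y)/4.


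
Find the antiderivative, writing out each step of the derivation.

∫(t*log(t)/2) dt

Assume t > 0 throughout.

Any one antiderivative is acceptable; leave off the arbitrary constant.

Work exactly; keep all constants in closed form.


Step 1. Integrate ∫(t*log(t)/2) dt by parts with u = log(t), dv = (t/2) dt, so v = t**2/4 [assuming t > 0]: now t**2*log(t)/4 + ∫(-t/4) dt.
Step 2. Evaluate the standard form: now t**2*log(t)/4 - t**2/8.
Answer: t**2*log(t)/4 - t**2/8.


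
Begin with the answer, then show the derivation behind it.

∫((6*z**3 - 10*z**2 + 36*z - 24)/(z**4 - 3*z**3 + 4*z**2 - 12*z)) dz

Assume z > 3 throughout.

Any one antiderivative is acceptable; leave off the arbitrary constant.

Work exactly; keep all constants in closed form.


The answer is 2*log(z) + 4*log(z - 3) - 2*atan(z/2).
Step 1. Decompose ∫((6*z**3 - 10*z**2 + 36*z - 24)/(z**4 - 3*z**3 + 4*z**2 - 12*z)) dz by partial fractions, (6*z**3 - 10*z**2 + 36*z - 24)/(z**4 - 3*z**3 + 4*z**2 - 12*z) = -4/(z**2 + 4) + 4/(z - 3) + 2/z: now ∫(2/z) dz + ∫(4/(z - 3)) dz + ∫(-4/(z**2 + 4)) dz.
Step 2. Evaluate the standard form [assuming z > 3]: now 4*log(z - 3) + ∫(2/z) dz + ∫(-4/(z**2 + 4)) dz.
Step 3. Evaluate the standard form [assuming z > 0]: now 2*log(z) + 4*log(z - 3) + ∫(-4/(z**2 + 4)) dz.
Step 4. Evaluate the standard form: now 2*log(z) + 4*log(z - 3) - 2*atan(z/2).
Answer: 2*log(z) + 4*log(z - 3) - 2*atan(z/2).


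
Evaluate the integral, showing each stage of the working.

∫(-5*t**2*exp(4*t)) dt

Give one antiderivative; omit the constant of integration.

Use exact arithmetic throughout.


Step 1. Integrate ∫(-5*t**2*exp(4*t)) dt by parts with u = t**2, dv = (-5*exp(4*t)) dt, so v = -5*exp(4*t)/4: now -5*t**2*exp(4*t)/4 + ∫(5*t*exp(4*t)/2) dt.
Step 2. Integrate ∫(5*t*exp(4*t)/2) dt by parts with u = t, dv = (5*exp(4*t)/2) dt, so v = 5*exp(4*t)/8: now -5*t**2*exp(4*t)/4 + 5*t*exp(4*t)/8 + ∫(-5*exp(4*t)/8) dt.
Step 3. Evaluate the standard form: now -5*t**2*exp(4*t)/4 + 5*t*exp(4*t)/8 - 5*exp(4*t)/32.
Answer: -5*t**2*exp(4*t)/4 + 5*t*exp(4*t)/8 - 5*exp(4*t)/32.


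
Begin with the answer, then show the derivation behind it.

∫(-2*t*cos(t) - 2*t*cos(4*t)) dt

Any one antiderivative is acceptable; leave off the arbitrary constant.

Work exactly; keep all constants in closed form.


The answer is -2*t*sin(t) - t*sin(4*t)/2 - 2*cos(t) - cos(4*t)/8.
Step 1. Rewrite: now ∫(-2*t*cos(t)) dt + ∫(-2*t*cos(4*t)) dt.
Step 2. Integrate ∫(-2*t*cos(t)) dt by parts with u = t, dv = (-2*cos(t)) dt, so v = -2*sin(t): now -2*t*sin(t) + ∫(-2*t*cos(4*t)) dt + ∫(2*sin(t)) dt.
Step 3. Evaluate the standard form: now -2*t*sin(t) - 2*cos(t) + ∫(-2*t*cos(4*t)) dt.
Step 4. Integrate ∫(-2*t*cos(4*t)) dt by parts with u = t, dv = (-2*cos(4*t)) dt, so v = -sin(4*t)/2: now -2*t*sin(t) - t*sin(4*t)/2 - 2*cos(t) + ∫(sin(4*t)/2) dt.
Step 5. Evaluate the standard form: now -2*t*sin(t) - t*sin(4*t)/2 - 2*cos(t) - cos(4*t)/8.
Answer: -2*t*sin(t) - t*sin(4*t)/2 - 2*cos(t) - cos(4*t)/8.


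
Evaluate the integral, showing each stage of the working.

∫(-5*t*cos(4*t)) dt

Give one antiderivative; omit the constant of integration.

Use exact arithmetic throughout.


Step 1. Integrate ∫(-5*t*cos(4*t)) dt by parts with u = t, dv = (-5*cos(4*t)) dt, so v = -5*sin(4*t)/4: now -5*t*sin(4*t)/4 + ∫(5*sin(4*t)/4) dt.
Step 2. Evaluate the standard form: now -5*t*sin(4*t)/4 - 5*cos(4*t)/16.
Answer: -5*t*sin(4*t)/4 - 5*cos(4*t)/16.


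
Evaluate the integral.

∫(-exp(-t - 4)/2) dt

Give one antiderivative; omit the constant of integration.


Answer: exp(-t - 4)/2.


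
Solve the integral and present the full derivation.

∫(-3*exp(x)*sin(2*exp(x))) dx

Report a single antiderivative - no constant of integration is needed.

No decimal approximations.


Step 1. Substitute u = exp(x), turning ∫(-3*exp(x)*sin(2*exp(x))) dx into ∫(-3*sin(2*u)) du: now ∫(-3*sin(2*u)) du.
Step 2. Evaluate the standard form: now 3*cos(2*u)/2.
Step 3. Substitute back u = exp(x): now 3*cos(2*exp(x))/2.
Answer: 3*cos(2*exp(x))/2.


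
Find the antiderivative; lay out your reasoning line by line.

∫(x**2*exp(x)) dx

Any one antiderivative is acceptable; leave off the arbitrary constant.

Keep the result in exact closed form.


Step 1. Integrate ∫(x**2*exp(x)) dx by parts with u = x**2, dv = (exp(x)) dx, so v = exp(x): now x**2*exp(x) + ∫(-2*x*exp(x)) dx.
Step 2. Integrate ∫(-2*x*exp(x)) dx by parts with u = x, dv = (-2*exp(x)) dx, so v = -2*exp(x): now x**2*exp(x) - 2*x*exp(x) + ∫(2*exp(x)) dx.
Step 3. Evaluate the standard form: now x**2*exp(x) - 2*x*exp(x) + 2*exp(x).
Answer: x**2*exp(x) - 2*x*exp(x) + 2*exp(x).


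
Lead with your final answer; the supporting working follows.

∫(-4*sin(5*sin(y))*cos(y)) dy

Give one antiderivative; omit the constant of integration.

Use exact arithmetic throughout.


The answer is 4*cos(5*sin(y))/5.
Step 1. Substitute u = sin(y), turning ∫(-4*sin(5*sin(y))*cos(y)) dy into ∫(-4*sin(5*u)) du: now ∫(-4*sin(5*u)) du.
Step 2. Evaluate the standard form: now 4*cos(5*u)/5.
Step 3. Substitute back u = sin(y): now 4*cos(5*sin(y))/5.
Answer: 4*cos(5*sin(y))/5.


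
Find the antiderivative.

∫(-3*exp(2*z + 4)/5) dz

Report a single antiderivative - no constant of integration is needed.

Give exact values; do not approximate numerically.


Answer: -3*exp(2*z + 4)/10.


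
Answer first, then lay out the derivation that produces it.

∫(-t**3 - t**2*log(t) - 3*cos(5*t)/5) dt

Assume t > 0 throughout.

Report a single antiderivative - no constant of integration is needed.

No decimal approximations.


The answer is -t**4/4 - t**3*log(t)/3 + t**3/9 - 3*sin(5*t)/25.
Step 1. Rewrite: now ∫(-t**3) dt + ∫(-t**2*log(t)) dt + ∫(-3*cos(5*t)/5) dt.
Step 2. Integrate ∫(-t**2*log(t)) dt by parts with u = log(t), dv = (-t**2) dt, so v = -t**3/3 [assuming t > 0]: now -t**3*log(t)/3 + ∫(t**2/3) dt + ∫(-t**3) dt + ∫(-3*cos(5*t)/5) dt.
Step 3. Evaluate the standard form: now -t**3*log(t)/3 + t**3/9 + ∫(-t**3) dt + ∫(-3*cos(5*t)/5) dt.
Step 4. Evaluate the standard form: now -t**3*log(t)/3 + t**3/9 - 3*sin(5*t)/25 + ∫(-t**3) dt.
Step 5. Evaluate the standard form: now -t**4/4 - t**3*log(t)/3 + t**3/9 - 3*sin(5*t)/25.
Answer: -t**4/4 - t**3*log(t)/3 + t**3/9 - 3*sin(5*t)/25.


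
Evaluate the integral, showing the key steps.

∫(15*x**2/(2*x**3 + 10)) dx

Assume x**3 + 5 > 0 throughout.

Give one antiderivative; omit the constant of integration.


Step 1. Substitute u = x**3 + 5, turning ∫(15*x**2/(2*x**3 + 10)) dx into ∫(5/(2*u)) du: now ∫(5/(2*u)) du.
Step 2. Evaluate the standard form [assuming u > 0]: now 5*log(u)/2.
Step 3. Substitute back u = x**3 + 5: now 5*log(x**3 + 5)/2.
Answer: 5*log(x**3 + 5)/2.


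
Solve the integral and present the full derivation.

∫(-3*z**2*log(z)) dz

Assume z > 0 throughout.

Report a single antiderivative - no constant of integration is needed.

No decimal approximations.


Step 1. Integrate ∫(-3*z**2*log(z)) dz by parts with u = log(z), dv = (-3*z**2) dz, so v = -z**3 [assuming z > 0]: now -z**3*log(z) + ∫(z**2) dz.
Step 2. Evaluate the standard form: now -z**3*log(z) + z**3/3.
Answer: -z**3*log(z) + z**3/3.


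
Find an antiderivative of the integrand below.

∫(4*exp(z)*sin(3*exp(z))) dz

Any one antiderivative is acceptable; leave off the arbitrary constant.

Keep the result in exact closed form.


Answer: -4*cos(3*exp(z))/3.


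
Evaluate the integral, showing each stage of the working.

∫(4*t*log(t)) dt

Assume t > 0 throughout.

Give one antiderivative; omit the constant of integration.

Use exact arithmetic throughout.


Step 1. Integrate ∫(4*t*log(t)) dt by parts with u = log(t), dv = (4*t) dt, so v = 2*t**2 [assuming t > 0]: now 2*t**2*log(t) + ∫(-2*t) dt.
Step 2. Evaluate the standard form: now 2*t**2*log(t) - t**2.
Answer: 2*t**2*log(t) - t**2.


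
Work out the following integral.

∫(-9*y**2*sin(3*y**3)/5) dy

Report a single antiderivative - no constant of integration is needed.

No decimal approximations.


Answer: cos(3*y**3)/5.


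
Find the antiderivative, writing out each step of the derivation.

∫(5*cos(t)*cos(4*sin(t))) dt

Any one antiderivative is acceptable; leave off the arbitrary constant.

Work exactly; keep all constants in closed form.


Step 1. Substitute u = sin(t), turning ∫(5*cos(t)*cos(4*sin(t))) dt into ∫(5*cos(4*u)) du: now ∫(5*cos(4*u)) du.
Step 2. Evaluate the standard form: now 5*sin(4*u)/4.
Step 3. Substitute back u = sin(t): now 5*sin(4*sin(t))/4.
Answer: 5*sin(4*sin(t))/4.


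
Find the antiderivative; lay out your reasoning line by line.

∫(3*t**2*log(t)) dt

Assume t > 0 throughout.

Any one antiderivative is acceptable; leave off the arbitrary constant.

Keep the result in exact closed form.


Step 1. Integrate ∫(3*t**2*log(t)) dt by parts with u = log(t), dv = (3*t**2) dt, so v = t**3 [assuming t > 0]: now t**3*log(t) + ∫(-t**2) dt.
Step 2. Evaluate the standard form: now t**3*log(t) - t**3/3.
Answer: t**3*log(t) - t**3/3.
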